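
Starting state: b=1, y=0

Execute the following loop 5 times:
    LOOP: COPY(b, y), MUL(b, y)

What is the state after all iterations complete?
b=0, y=0

Iteration trace:
Start: b=1, y=0
After iteration 1: b=0, y=0
After iteration 2: b=0, y=0
After iteration 3: b=0, y=0
After iteration 4: b=0, y=0
After iteration 5: b=0, y=0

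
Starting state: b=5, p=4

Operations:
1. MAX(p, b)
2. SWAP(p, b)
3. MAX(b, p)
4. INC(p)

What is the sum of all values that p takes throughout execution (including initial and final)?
25

Values of p at each step:
Initial: p = 4
After step 1: p = 5
After step 2: p = 5
After step 3: p = 5
After step 4: p = 6
Sum = 4 + 5 + 5 + 5 + 6 = 25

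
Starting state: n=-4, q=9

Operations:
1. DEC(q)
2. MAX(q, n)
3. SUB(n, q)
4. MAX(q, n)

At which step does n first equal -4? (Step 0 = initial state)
Step 0

Tracing n:
Initial: n = -4 ← first occurrence
After step 1: n = -4
After step 2: n = -4
After step 3: n = -12
After step 4: n = -12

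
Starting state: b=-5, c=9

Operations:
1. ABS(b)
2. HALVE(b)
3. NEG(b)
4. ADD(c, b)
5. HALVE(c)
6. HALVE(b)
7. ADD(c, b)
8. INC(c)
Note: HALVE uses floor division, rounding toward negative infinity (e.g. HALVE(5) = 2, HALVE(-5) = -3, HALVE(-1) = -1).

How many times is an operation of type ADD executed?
2

Counting ADD operations:
Step 4: ADD(c, b) ← ADD
Step 7: ADD(c, b) ← ADD
Total: 2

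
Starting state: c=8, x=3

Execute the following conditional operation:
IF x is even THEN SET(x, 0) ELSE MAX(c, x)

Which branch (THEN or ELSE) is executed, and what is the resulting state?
Branch: ELSE, Final state: c=8, x=3

Evaluating condition: x is even
Condition is False, so ELSE branch executes
After MAX(c, x): c=8, x=3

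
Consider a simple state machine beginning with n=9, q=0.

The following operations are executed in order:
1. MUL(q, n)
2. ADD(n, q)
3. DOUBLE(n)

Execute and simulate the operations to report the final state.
{n: 18, q: 0}

Step-by-step execution:
Initial: n=9, q=0
After step 1 (MUL(q, n)): n=9, q=0
After step 2 (ADD(n, q)): n=9, q=0
After step 3 (DOUBLE(n)): n=18, q=0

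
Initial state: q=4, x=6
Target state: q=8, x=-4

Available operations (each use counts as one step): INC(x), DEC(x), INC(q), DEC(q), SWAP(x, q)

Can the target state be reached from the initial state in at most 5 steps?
No

The target state cannot be reached within 5 steps.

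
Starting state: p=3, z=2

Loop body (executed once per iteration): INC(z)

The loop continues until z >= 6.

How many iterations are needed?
4

Tracing iterations:
Initial: p=3, z=2
After iteration 1: p=3, z=3
After iteration 2: p=3, z=4
After iteration 3: p=3, z=5
After iteration 4: p=3, z=6
z >= 6 now holds, so the loop exits after 4 iterations.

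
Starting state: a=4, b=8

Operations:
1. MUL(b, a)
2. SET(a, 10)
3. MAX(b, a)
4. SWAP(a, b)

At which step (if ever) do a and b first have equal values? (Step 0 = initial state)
Never

a and b never become equal during execution.

Comparing values at each step:
Initial: a=4, b=8
After step 1: a=4, b=32
After step 2: a=10, b=32
After step 3: a=10, b=32
After step 4: a=32, b=10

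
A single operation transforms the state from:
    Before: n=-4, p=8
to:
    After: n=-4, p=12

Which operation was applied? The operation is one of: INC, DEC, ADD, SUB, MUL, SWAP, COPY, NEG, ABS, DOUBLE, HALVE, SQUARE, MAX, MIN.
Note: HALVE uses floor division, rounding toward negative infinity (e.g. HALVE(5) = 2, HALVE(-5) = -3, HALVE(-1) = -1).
SUB(p, n)

Analyzing the change:
Before: n=-4, p=8
After: n=-4, p=12
Variable p changed from 8 to 12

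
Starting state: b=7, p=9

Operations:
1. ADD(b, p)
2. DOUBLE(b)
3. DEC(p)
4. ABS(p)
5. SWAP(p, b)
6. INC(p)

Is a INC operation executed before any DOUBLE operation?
No

First INC: step 6
First DOUBLE: step 2
Since 6 > 2, DOUBLE comes first.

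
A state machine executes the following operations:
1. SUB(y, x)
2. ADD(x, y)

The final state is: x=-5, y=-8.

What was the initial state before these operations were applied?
x=3, y=-5

Working backwards:
Final state: x=-5, y=-8
Before step 2 (ADD(x, y)): x=3, y=-8
Before step 1 (SUB(y, x)): x=3, y=-5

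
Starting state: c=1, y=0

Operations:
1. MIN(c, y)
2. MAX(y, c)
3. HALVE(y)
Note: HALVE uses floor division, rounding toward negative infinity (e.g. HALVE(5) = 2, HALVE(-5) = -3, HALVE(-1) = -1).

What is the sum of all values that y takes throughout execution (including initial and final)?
0

Values of y at each step:
Initial: y = 0
After step 1: y = 0
After step 2: y = 0
After step 3: y = 0
Sum = 0 + 0 + 0 + 0 = 0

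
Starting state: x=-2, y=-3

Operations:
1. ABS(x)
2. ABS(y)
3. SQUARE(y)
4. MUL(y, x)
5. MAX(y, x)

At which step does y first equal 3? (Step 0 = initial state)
Step 2

Tracing y:
Initial: y = -3
After step 1: y = -3
After step 2: y = 3 ← first occurrence
After step 3: y = 9
After step 4: y = 18
After step 5: y = 18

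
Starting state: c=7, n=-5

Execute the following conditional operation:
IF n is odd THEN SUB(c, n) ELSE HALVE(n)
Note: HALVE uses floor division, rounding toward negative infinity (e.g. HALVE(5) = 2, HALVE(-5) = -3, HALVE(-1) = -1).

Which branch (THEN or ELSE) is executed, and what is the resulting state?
Branch: THEN, Final state: c=12, n=-5

Evaluating condition: n is odd
Condition is True, so THEN branch executes
After SUB(c, n): c=12, n=-5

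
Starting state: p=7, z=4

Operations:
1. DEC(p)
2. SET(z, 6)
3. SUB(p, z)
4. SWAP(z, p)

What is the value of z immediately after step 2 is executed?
z = 6

Tracing z through execution:
Initial: z = 4
After step 1 (DEC(p)): z = 4
After step 2 (SET(z, 6)): z = 6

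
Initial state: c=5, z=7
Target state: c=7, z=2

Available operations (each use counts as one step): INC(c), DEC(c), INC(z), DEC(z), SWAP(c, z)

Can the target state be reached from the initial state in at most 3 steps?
No

The target state cannot be reached within 3 steps.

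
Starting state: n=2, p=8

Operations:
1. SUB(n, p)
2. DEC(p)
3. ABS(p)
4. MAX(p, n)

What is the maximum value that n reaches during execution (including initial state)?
2

Values of n at each step:
Initial: n = 2 ← maximum
After step 1: n = -6
After step 2: n = -6
After step 3: n = -6
After step 4: n = -6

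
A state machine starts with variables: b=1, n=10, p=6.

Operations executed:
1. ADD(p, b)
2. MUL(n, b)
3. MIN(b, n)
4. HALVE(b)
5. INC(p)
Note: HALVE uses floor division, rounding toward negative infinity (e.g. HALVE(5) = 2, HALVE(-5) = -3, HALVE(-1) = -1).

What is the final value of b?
b = 0

Tracing execution:
Step 1: ADD(p, b) → b = 1
Step 2: MUL(n, b) → b = 1
Step 3: MIN(b, n) → b = 1
Step 4: HALVE(b) → b = 0
Step 5: INC(p) → b = 0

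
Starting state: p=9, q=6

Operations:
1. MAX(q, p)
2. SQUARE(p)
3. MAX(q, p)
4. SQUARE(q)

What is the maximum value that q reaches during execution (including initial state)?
6561

Values of q at each step:
Initial: q = 6
After step 1: q = 9
After step 2: q = 9
After step 3: q = 81
After step 4: q = 6561 ← maximum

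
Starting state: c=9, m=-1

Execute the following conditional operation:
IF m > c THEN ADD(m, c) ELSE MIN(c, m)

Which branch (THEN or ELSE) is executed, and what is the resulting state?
Branch: ELSE, Final state: c=-1, m=-1

Evaluating condition: m > c
m = -1, c = 9
Condition is False, so ELSE branch executes
After MIN(c, m): c=-1, m=-1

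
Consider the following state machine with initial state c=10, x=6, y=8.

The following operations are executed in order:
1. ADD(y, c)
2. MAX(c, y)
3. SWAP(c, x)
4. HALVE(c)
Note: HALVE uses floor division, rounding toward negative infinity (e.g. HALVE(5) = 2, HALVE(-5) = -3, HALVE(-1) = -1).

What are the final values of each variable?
{c: 3, x: 18, y: 18}

Step-by-step execution:
Initial: c=10, x=6, y=8
After step 1 (ADD(y, c)): c=10, x=6, y=18
After step 2 (MAX(c, y)): c=18, x=6, y=18
After step 3 (SWAP(c, x)): c=6, x=18, y=18
After step 4 (HALVE(c)): c=3, x=18, y=18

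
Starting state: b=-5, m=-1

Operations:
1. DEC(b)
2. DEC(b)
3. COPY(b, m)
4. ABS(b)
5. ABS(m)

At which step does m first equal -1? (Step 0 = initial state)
Step 0

Tracing m:
Initial: m = -1 ← first occurrence
After step 1: m = -1
After step 2: m = -1
After step 3: m = -1
After step 4: m = -1
After step 5: m = 1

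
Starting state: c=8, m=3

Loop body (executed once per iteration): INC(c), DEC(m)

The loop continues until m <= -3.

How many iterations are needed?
6

Tracing iterations:
Initial: c=8, m=3
After iteration 1: c=9, m=2
After iteration 2: c=10, m=1
After iteration 3: c=11, m=0
After iteration 4: c=12, m=-1
After iteration 5: c=13, m=-2
After iteration 6: c=14, m=-3
m <= -3 now holds, so the loop exits after 6 iterations.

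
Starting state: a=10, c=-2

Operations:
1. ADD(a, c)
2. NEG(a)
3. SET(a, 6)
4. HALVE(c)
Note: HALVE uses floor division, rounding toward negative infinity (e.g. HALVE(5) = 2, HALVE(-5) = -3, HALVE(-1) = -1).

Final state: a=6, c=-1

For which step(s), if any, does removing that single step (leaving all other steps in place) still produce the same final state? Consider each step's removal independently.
Step(s) 1, 2

Testing removal of each single step:
Without step 1: final = a=6, c=-1 (same)
Without step 2: final = a=6, c=-1 (same)
Without step 3: final = a=-8, c=-1 (different)
Without step 4: final = a=6, c=-2 (different)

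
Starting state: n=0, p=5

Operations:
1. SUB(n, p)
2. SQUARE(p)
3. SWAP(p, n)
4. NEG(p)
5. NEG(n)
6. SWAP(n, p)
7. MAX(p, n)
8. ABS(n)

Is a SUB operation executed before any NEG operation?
Yes

First SUB: step 1
First NEG: step 4
Since 1 < 4, SUB comes first.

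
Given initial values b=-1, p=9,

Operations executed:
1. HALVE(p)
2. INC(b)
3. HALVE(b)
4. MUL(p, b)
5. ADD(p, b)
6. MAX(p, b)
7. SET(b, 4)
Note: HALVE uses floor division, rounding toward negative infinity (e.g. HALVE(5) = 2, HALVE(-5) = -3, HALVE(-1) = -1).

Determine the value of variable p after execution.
p = 0

Tracing execution:
Step 1: HALVE(p) → p = 4
Step 2: INC(b) → p = 4
Step 3: HALVE(b) → p = 4
Step 4: MUL(p, b) → p = 0
Step 5: ADD(p, b) → p = 0
Step 6: MAX(p, b) → p = 0
Step 7: SET(b, 4) → p = 0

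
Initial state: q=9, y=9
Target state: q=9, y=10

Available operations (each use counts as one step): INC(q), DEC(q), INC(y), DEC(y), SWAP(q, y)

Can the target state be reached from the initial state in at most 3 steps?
Yes

Path (1 step): INC(y)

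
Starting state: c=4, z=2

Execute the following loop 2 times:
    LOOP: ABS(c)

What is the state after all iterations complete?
c=4, z=2

Iteration trace:
Start: c=4, z=2
After iteration 1: c=4, z=2
After iteration 2: c=4, z=2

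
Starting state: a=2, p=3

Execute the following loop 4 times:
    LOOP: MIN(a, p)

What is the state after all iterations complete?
a=2, p=3

Iteration trace:
Start: a=2, p=3
After iteration 1: a=2, p=3
After iteration 2: a=2, p=3
After iteration 3: a=2, p=3
After iteration 4: a=2, p=3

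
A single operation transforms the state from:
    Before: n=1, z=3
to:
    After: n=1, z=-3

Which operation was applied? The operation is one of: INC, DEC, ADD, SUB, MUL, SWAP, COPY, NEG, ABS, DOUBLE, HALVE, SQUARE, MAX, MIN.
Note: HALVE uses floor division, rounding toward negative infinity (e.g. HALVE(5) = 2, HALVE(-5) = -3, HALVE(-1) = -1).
NEG(z)

Analyzing the change:
Before: n=1, z=3
After: n=1, z=-3
Variable z changed from 3 to -3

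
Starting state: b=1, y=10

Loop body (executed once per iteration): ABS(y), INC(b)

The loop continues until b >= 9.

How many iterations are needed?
8

Tracing iterations:
Initial: b=1, y=10
After iteration 1: b=2, y=10
After iteration 2: b=3, y=10
After iteration 3: b=4, y=10
After iteration 4: b=5, y=10
After iteration 5: b=6, y=10
After iteration 6: b=7, y=10
After iteration 7: b=8, y=10
After iteration 8: b=9, y=10
b >= 9 now holds, so the loop exits after 8 iterations.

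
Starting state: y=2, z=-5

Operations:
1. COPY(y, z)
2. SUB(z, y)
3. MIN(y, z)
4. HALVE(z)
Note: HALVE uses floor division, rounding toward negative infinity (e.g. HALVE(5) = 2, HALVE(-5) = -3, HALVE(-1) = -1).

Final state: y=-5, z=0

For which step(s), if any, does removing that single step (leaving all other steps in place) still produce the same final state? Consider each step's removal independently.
Step(s) 3, 4

Testing removal of each single step:
Without step 1: final = y=-7, z=-4 (different)
Without step 2: final = y=-5, z=-3 (different)
Without step 3: final = y=-5, z=0 (same)
Without step 4: final = y=-5, z=0 (same)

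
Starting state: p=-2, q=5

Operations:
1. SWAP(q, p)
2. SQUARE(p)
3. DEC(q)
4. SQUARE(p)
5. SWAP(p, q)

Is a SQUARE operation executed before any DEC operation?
Yes

First SQUARE: step 2
First DEC: step 3
Since 2 < 3, SQUARE comes first.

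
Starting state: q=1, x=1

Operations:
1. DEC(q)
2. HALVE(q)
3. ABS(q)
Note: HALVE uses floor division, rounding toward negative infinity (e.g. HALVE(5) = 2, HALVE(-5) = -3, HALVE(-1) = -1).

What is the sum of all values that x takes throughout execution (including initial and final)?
4

Values of x at each step:
Initial: x = 1
After step 1: x = 1
After step 2: x = 1
After step 3: x = 1
Sum = 1 + 1 + 1 + 1 = 4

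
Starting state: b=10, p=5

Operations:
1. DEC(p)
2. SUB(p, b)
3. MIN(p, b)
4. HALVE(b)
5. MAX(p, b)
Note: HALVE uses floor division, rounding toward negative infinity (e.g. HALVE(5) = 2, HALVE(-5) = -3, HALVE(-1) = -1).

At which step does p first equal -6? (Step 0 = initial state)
Step 2

Tracing p:
Initial: p = 5
After step 1: p = 4
After step 2: p = -6 ← first occurrence
After step 3: p = -6
After step 4: p = -6
After step 5: p = 5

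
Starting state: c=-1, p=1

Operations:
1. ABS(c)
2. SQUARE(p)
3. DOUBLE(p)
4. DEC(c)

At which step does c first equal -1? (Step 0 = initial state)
Step 0

Tracing c:
Initial: c = -1 ← first occurrence
After step 1: c = 1
After step 2: c = 1
After step 3: c = 1
After step 4: c = 0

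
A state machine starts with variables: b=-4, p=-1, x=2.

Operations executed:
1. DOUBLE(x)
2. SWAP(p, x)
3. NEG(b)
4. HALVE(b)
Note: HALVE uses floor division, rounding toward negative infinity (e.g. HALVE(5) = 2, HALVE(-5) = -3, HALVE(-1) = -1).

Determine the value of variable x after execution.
x = -1

Tracing execution:
Step 1: DOUBLE(x) → x = 4
Step 2: SWAP(p, x) → x = -1
Step 3: NEG(b) → x = -1
Step 4: HALVE(b) → x = -1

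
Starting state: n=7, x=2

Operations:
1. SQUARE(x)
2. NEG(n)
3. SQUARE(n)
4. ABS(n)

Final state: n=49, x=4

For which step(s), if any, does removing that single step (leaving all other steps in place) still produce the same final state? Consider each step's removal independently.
Step(s) 2, 4

Testing removal of each single step:
Without step 1: final = n=49, x=2 (different)
Without step 2: final = n=49, x=4 (same)
Without step 3: final = n=7, x=4 (different)
Without step 4: final = n=49, x=4 (same)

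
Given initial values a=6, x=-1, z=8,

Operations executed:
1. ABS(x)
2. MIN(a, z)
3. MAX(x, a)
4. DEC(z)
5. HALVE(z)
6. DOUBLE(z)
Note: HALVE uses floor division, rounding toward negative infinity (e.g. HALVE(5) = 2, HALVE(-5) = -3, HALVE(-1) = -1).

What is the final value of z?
z = 6

Tracing execution:
Step 1: ABS(x) → z = 8
Step 2: MIN(a, z) → z = 8
Step 3: MAX(x, a) → z = 8
Step 4: DEC(z) → z = 7
Step 5: HALVE(z) → z = 3
Step 6: DOUBLE(z) → z = 6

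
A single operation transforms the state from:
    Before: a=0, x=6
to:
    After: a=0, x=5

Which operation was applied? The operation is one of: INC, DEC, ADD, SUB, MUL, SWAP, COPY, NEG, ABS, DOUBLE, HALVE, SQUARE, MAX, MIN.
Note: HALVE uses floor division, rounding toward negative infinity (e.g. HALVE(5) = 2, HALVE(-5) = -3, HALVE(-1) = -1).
DEC(x)

Analyzing the change:
Before: a=0, x=6
After: a=0, x=5
Variable x changed from 6 to 5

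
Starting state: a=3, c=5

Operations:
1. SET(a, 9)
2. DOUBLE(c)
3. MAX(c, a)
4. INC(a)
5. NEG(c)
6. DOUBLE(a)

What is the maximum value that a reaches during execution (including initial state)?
20

Values of a at each step:
Initial: a = 3
After step 1: a = 9
After step 2: a = 9
After step 3: a = 9
After step 4: a = 10
After step 5: a = 10
After step 6: a = 20 ← maximum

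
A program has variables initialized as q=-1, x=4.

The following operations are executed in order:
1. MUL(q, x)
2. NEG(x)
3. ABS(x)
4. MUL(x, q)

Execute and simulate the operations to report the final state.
{q: -4, x: -16}

Step-by-step execution:
Initial: q=-1, x=4
After step 1 (MUL(q, x)): q=-4, x=4
After step 2 (NEG(x)): q=-4, x=-4
After step 3 (ABS(x)): q=-4, x=4
After step 4 (MUL(x, q)): q=-4, x=-16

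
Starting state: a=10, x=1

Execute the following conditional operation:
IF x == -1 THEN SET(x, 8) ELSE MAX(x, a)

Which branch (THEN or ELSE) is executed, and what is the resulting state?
Branch: ELSE, Final state: a=10, x=10

Evaluating condition: x == -1
x = 1
Condition is False, so ELSE branch executes
After MAX(x, a): a=10, x=10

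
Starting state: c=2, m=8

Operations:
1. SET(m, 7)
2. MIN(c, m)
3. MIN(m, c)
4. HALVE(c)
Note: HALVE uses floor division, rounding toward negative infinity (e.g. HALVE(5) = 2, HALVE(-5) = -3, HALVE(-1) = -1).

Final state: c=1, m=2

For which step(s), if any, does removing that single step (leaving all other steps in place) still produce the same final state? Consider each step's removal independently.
Step(s) 1, 2

Testing removal of each single step:
Without step 1: final = c=1, m=2 (same)
Without step 2: final = c=1, m=2 (same)
Without step 3: final = c=1, m=7 (different)
Without step 4: final = c=2, m=2 (different)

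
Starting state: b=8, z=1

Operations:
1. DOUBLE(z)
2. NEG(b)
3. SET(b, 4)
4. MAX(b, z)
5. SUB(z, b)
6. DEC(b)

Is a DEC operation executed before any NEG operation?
No

First DEC: step 6
First NEG: step 2
Since 6 > 2, NEG comes first.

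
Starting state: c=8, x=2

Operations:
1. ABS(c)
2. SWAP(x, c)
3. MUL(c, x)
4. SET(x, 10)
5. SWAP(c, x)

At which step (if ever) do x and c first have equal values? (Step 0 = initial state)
Never

x and c never become equal during execution.

Comparing values at each step:
Initial: x=2, c=8
After step 1: x=2, c=8
After step 2: x=8, c=2
After step 3: x=8, c=16
After step 4: x=10, c=16
After step 5: x=16, c=10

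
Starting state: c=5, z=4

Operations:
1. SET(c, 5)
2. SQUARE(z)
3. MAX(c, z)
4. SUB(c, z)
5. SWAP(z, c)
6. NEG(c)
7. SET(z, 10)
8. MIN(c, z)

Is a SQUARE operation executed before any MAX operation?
Yes

First SQUARE: step 2
First MAX: step 3
Since 2 < 3, SQUARE comes first.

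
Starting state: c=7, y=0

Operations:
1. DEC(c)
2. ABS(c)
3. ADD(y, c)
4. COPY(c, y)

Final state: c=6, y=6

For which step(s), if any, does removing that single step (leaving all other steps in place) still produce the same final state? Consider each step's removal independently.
Step(s) 2, 4

Testing removal of each single step:
Without step 1: final = c=7, y=7 (different)
Without step 2: final = c=6, y=6 (same)
Without step 3: final = c=0, y=0 (different)
Without step 4: final = c=6, y=6 (same)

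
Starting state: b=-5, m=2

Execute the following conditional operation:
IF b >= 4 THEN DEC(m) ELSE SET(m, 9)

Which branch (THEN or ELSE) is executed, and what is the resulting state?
Branch: ELSE, Final state: b=-5, m=9

Evaluating condition: b >= 4
b = -5
Condition is False, so ELSE branch executes
After SET(m, 9): b=-5, m=9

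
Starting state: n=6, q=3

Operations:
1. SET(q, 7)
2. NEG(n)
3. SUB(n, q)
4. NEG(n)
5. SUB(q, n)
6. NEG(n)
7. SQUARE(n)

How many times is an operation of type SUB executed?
2

Counting SUB operations:
Step 3: SUB(n, q) ← SUB
Step 5: SUB(q, n) ← SUB
Total: 2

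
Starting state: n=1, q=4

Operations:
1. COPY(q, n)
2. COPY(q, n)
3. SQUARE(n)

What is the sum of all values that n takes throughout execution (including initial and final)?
4

Values of n at each step:
Initial: n = 1
After step 1: n = 1
After step 2: n = 1
After step 3: n = 1
Sum = 1 + 1 + 1 + 1 = 4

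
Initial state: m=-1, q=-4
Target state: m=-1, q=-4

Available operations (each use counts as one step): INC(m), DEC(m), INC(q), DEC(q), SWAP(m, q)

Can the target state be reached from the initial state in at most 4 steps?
Yes

Path (0 steps): 0 steps (already at target)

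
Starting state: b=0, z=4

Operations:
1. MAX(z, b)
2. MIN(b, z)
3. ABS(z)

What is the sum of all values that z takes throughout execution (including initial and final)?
16

Values of z at each step:
Initial: z = 4
After step 1: z = 4
After step 2: z = 4
After step 3: z = 4
Sum = 4 + 4 + 4 + 4 = 16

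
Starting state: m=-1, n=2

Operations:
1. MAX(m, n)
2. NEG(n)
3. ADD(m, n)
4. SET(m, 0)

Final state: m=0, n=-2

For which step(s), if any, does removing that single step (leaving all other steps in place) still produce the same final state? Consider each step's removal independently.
Step(s) 1, 3, 4

Testing removal of each single step:
Without step 1: final = m=0, n=-2 (same)
Without step 2: final = m=0, n=2 (different)
Without step 3: final = m=0, n=-2 (same)
Without step 4: final = m=0, n=-2 (same)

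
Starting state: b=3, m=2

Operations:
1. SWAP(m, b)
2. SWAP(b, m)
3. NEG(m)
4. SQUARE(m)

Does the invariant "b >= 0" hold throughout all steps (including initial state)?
Yes

The invariant holds at every step.

State at each step:
Initial: b=3, m=2
After step 1: b=2, m=3
After step 2: b=3, m=2
After step 3: b=3, m=-2
After step 4: b=3, m=4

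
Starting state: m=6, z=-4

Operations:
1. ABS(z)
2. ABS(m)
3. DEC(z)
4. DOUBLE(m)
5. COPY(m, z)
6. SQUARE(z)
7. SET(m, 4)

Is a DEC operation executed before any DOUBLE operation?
Yes

First DEC: step 3
First DOUBLE: step 4
Since 3 < 4, DEC comes first.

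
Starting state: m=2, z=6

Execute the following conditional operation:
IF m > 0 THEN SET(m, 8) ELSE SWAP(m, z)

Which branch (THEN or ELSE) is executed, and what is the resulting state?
Branch: THEN, Final state: m=8, z=6

Evaluating condition: m > 0
m = 2
Condition is True, so THEN branch executes
After SET(m, 8): m=8, z=6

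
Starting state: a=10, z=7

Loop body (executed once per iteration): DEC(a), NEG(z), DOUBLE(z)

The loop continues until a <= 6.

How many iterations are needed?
4

Tracing iterations:
Initial: a=10, z=7
After iteration 1: a=9, z=-14
After iteration 2: a=8, z=28
After iteration 3: a=7, z=-56
After iteration 4: a=6, z=112
a <= 6 now holds, so the loop exits after 4 iterations.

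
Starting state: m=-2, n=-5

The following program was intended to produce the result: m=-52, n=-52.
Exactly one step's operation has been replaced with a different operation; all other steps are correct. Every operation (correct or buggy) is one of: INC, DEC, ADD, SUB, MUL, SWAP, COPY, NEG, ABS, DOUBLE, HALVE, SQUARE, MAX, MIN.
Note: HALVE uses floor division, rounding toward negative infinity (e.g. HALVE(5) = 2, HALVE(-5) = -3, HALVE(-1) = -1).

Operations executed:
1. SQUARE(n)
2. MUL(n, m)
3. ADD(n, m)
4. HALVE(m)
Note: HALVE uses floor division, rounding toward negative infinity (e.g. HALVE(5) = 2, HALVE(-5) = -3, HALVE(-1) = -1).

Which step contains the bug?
Step 4

Trace with buggy code:
Initial: m=-2, n=-5
After step 1: m=-2, n=25
After step 2: m=-2, n=-50
After step 3: m=-2, n=-52
After step 4: m=-1, n=-52
Actual final m=-1, n=-52 ≠ expected m=-52, n=-52.
Step 4 is the only position where a single-operation replacement can produce the expected result.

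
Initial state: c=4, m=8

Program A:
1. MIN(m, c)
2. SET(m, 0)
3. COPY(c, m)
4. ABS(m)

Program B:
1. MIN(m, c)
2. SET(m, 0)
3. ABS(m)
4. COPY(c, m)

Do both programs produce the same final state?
Yes

Program A final state: c=0, m=0
Program B final state: c=0, m=0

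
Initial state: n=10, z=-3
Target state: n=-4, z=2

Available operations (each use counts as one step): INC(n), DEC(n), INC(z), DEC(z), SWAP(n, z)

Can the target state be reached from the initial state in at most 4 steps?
No

The target state cannot be reached within 4 steps.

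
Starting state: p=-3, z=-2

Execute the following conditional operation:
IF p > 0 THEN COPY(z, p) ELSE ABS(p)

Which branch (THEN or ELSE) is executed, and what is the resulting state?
Branch: ELSE, Final state: p=3, z=-2

Evaluating condition: p > 0
p = -3
Condition is False, so ELSE branch executes
After ABS(p): p=3, z=-2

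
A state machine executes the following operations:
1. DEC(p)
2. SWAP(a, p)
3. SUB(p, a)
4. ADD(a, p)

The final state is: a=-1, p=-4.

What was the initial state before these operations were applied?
a=-1, p=4

Working backwards:
Final state: a=-1, p=-4
Before step 4 (ADD(a, p)): a=3, p=-4
Before step 3 (SUB(p, a)): a=3, p=-1
Before step 2 (SWAP(a, p)): a=-1, p=3
Before step 1 (DEC(p)): a=-1, p=4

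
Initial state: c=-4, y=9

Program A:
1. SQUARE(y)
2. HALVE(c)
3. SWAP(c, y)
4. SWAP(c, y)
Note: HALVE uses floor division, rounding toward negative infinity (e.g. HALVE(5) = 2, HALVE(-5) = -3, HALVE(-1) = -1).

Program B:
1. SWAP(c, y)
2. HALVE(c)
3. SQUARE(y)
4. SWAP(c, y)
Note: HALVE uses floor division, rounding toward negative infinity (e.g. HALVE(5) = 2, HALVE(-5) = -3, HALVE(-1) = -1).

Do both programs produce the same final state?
No

Program A final state: c=-2, y=81
Program B final state: c=16, y=4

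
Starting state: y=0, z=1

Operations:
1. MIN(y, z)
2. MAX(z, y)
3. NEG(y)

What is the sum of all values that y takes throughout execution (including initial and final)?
0

Values of y at each step:
Initial: y = 0
After step 1: y = 0
After step 2: y = 0
After step 3: y = 0
Sum = 0 + 0 + 0 + 0 = 0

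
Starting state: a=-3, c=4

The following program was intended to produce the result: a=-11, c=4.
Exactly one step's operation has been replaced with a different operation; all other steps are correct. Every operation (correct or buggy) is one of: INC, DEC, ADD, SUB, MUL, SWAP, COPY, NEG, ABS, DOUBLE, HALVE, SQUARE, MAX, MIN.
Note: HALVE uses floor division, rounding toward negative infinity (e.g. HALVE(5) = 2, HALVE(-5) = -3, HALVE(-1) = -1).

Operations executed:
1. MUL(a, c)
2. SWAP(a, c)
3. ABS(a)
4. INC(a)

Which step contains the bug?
Step 3

Trace with buggy code:
Initial: a=-3, c=4
After step 1: a=-12, c=4
After step 2: a=4, c=-12
After step 3: a=4, c=-12
After step 4: a=5, c=-12
Actual final a=5, c=-12 ≠ expected a=-11, c=4.
Step 3 is the only position where a single-operation replacement can produce the expected result.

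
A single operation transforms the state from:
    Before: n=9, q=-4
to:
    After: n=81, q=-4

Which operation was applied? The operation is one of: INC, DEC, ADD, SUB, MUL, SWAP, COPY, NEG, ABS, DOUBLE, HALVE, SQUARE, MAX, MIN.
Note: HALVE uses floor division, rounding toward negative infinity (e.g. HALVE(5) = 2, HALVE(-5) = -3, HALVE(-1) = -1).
SQUARE(n)

Analyzing the change:
Before: n=9, q=-4
After: n=81, q=-4
Variable n changed from 9 to 81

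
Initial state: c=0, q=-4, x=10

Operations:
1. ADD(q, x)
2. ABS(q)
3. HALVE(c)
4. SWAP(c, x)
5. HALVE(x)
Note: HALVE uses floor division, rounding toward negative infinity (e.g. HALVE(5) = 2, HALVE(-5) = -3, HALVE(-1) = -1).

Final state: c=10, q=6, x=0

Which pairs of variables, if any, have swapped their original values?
(c, x)

Comparing initial and final values:
q: -4 → 6
c: 0 → 10
x: 10 → 0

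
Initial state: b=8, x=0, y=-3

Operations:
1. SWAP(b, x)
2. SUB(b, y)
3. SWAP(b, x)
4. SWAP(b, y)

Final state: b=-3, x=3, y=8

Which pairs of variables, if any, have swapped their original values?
(y, b)

Comparing initial and final values:
x: 0 → 3
y: -3 → 8
b: 8 → -3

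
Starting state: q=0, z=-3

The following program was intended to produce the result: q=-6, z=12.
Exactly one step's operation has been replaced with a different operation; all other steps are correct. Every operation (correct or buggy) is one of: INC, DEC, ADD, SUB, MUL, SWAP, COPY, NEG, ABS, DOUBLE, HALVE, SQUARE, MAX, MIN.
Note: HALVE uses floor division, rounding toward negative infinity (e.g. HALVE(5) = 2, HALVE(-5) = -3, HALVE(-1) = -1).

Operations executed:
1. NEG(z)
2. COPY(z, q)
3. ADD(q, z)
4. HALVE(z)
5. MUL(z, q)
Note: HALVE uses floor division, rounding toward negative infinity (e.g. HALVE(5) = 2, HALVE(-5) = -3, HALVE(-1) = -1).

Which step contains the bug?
Step 1

Trace with buggy code:
Initial: q=0, z=-3
After step 1: q=0, z=3
After step 2: q=0, z=0
After step 3: q=0, z=0
After step 4: q=0, z=0
After step 5: q=0, z=0
Actual final q=0, z=0 ≠ expected q=-6, z=12.
Step 1 is the only position where a single-operation replacement can produce the expected result.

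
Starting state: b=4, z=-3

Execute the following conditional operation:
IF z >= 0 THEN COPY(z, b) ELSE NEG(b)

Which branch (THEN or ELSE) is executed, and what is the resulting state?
Branch: ELSE, Final state: b=-4, z=-3

Evaluating condition: z >= 0
z = -3
Condition is False, so ELSE branch executes
After NEG(b): b=-4, z=-3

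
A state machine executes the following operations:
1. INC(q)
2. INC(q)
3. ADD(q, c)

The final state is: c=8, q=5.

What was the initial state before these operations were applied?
c=8, q=-5

Working backwards:
Final state: c=8, q=5
Before step 3 (ADD(q, c)): c=8, q=-3
Before step 2 (INC(q)): c=8, q=-4
Before step 1 (INC(q)): c=8, q=-5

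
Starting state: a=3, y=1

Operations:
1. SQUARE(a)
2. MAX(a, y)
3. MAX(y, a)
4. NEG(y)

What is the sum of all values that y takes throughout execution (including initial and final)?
3

Values of y at each step:
Initial: y = 1
After step 1: y = 1
After step 2: y = 1
After step 3: y = 9
After step 4: y = -9
Sum = 1 + 1 + 1 + 9 + -9 = 3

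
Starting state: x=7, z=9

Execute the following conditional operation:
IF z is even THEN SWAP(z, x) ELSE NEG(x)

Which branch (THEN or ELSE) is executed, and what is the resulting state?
Branch: ELSE, Final state: x=-7, z=9

Evaluating condition: z is even
Condition is False, so ELSE branch executes
After NEG(x): x=-7, z=9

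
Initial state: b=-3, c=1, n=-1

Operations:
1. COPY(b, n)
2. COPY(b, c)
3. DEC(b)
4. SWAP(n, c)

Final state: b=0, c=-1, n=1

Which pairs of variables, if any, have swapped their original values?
(c, n)

Comparing initial and final values:
c: 1 → -1
n: -1 → 1
b: -3 → 0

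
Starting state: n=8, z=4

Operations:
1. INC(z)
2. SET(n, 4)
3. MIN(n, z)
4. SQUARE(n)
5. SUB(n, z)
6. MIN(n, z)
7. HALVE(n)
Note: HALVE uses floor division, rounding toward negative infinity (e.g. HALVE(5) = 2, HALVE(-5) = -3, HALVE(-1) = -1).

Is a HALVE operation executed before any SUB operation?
No

First HALVE: step 7
First SUB: step 5
Since 7 > 5, SUB comes first.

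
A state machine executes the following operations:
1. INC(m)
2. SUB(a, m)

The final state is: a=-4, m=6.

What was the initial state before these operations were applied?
a=2, m=5

Working backwards:
Final state: a=-4, m=6
Before step 2 (SUB(a, m)): a=2, m=6
Before step 1 (INC(m)): a=2, m=5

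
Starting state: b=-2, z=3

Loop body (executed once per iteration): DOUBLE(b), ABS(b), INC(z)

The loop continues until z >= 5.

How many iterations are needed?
2

Tracing iterations:
Initial: b=-2, z=3
After iteration 1: b=4, z=4
After iteration 2: b=8, z=5
z >= 5 now holds, so the loop exits after 2 iterations.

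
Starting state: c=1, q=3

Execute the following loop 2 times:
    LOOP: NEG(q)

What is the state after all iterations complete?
c=1, q=3

Iteration trace:
Start: c=1, q=3
After iteration 1: c=1, q=-3
After iteration 2: c=1, q=3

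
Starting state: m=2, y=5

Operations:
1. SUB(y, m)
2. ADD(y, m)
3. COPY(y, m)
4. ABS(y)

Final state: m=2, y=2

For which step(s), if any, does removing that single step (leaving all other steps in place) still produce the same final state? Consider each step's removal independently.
Step(s) 1, 2, 4

Testing removal of each single step:
Without step 1: final = m=2, y=2 (same)
Without step 2: final = m=2, y=2 (same)
Without step 3: final = m=2, y=5 (different)
Without step 4: final = m=2, y=2 (same)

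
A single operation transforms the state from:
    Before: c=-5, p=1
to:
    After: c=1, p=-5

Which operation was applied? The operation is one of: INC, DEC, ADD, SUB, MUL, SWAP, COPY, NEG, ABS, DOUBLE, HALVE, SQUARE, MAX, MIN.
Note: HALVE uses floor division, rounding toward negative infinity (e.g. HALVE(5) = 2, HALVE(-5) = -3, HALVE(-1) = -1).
SWAP(c, p)

Analyzing the change:
Before: c=-5, p=1
After: c=1, p=-5
Variable c changed from -5 to 1
Variable p changed from 1 to -5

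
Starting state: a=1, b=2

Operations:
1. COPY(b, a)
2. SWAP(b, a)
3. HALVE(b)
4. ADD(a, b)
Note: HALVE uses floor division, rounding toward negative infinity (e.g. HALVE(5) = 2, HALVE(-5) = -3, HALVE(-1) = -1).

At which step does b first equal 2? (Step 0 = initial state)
Step 0

Tracing b:
Initial: b = 2 ← first occurrence
After step 1: b = 1
After step 2: b = 1
After step 3: b = 0
After step 4: b = 0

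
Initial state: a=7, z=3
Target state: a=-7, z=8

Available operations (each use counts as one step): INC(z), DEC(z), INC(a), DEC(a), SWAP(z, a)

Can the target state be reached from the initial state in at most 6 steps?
No

The target state cannot be reached within 6 steps.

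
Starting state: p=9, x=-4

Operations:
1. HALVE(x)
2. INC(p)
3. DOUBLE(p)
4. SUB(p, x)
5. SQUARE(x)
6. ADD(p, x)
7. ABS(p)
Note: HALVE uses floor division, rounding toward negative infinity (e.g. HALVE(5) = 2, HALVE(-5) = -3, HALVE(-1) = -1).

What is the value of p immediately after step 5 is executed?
p = 22

Tracing p through execution:
Initial: p = 9
After step 1 (HALVE(x)): p = 9
After step 2 (INC(p)): p = 10
After step 3 (DOUBLE(p)): p = 20
After step 4 (SUB(p, x)): p = 22
After step 5 (SQUARE(x)): p = 22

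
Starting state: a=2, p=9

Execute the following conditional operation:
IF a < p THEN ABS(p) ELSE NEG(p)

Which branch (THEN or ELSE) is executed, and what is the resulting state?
Branch: THEN, Final state: a=2, p=9

Evaluating condition: a < p
a = 2, p = 9
Condition is True, so THEN branch executes
After ABS(p): a=2, p=9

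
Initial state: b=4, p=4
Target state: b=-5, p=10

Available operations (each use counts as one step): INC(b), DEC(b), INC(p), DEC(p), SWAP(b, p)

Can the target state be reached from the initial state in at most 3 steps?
No

The target state cannot be reached within 3 steps.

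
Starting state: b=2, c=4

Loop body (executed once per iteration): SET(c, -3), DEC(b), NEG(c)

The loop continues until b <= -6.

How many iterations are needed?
8

Tracing iterations:
Initial: b=2, c=4
After iteration 1: b=1, c=3
After iteration 2: b=0, c=3
After iteration 3: b=-1, c=3
After iteration 4: b=-2, c=3
After iteration 5: b=-3, c=3
After iteration 6: b=-4, c=3
After iteration 7: b=-5, c=3
After iteration 8: b=-6, c=3
b <= -6 now holds, so the loop exits after 8 iterations.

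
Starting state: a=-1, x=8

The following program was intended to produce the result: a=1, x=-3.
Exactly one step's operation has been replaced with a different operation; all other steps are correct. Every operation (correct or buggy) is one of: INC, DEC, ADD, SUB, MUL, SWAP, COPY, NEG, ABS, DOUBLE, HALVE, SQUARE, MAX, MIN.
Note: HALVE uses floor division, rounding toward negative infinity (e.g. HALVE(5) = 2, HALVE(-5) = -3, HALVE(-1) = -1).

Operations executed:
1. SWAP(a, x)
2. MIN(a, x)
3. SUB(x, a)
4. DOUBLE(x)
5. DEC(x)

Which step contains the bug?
Step 3

Trace with buggy code:
Initial: a=-1, x=8
After step 1: a=8, x=-1
After step 2: a=-1, x=-1
After step 3: a=-1, x=0
After step 4: a=-1, x=0
After step 5: a=-1, x=-1
Actual final a=-1, x=-1 ≠ expected a=1, x=-3.
Step 3 is the only position where a single-operation replacement can produce the expected result.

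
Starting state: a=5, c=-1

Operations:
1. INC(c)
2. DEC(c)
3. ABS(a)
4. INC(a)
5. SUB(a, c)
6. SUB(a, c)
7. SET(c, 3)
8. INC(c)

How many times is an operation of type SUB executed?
2

Counting SUB operations:
Step 5: SUB(a, c) ← SUB
Step 6: SUB(a, c) ← SUB
Total: 2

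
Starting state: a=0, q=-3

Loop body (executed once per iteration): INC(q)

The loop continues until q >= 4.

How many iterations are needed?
7

Tracing iterations:
Initial: a=0, q=-3
After iteration 1: a=0, q=-2
After iteration 2: a=0, q=-1
After iteration 3: a=0, q=0
After iteration 4: a=0, q=1
After iteration 5: a=0, q=2
After iteration 6: a=0, q=3
After iteration 7: a=0, q=4
q >= 4 now holds, so the loop exits after 7 iterations.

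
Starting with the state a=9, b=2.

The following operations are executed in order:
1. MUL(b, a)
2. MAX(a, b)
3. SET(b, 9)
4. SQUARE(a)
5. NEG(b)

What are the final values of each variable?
{a: 324, b: -9}

Step-by-step execution:
Initial: a=9, b=2
After step 1 (MUL(b, a)): a=9, b=18
After step 2 (MAX(a, b)): a=18, b=18
After step 3 (SET(b, 9)): a=18, b=9
After step 4 (SQUARE(a)): a=324, b=9
After step 5 (NEG(b)): a=324, b=-9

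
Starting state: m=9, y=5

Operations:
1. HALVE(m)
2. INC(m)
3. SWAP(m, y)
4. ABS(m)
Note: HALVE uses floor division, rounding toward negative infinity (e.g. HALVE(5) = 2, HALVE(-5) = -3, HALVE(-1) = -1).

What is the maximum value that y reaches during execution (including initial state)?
5

Values of y at each step:
Initial: y = 5 ← maximum
After step 1: y = 5
After step 2: y = 5
After step 3: y = 5
After step 4: y = 5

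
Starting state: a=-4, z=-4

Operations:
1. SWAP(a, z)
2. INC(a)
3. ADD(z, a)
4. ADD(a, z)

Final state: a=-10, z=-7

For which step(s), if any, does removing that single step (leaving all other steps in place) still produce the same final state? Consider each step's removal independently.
Step(s) 1

Testing removal of each single step:
Without step 1: final = a=-10, z=-7 (same)
Without step 2: final = a=-12, z=-8 (different)
Without step 3: final = a=-7, z=-4 (different)
Without step 4: final = a=-3, z=-7 (different)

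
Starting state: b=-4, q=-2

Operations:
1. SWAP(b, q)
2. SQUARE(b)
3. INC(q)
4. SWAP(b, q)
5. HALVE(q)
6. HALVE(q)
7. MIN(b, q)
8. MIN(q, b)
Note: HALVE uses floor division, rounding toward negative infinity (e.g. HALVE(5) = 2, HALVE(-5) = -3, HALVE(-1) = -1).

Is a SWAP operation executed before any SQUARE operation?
Yes

First SWAP: step 1
First SQUARE: step 2
Since 1 < 2, SWAP comes first.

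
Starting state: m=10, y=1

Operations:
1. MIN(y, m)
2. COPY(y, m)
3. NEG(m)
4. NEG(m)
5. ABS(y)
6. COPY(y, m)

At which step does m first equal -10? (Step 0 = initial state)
Step 3

Tracing m:
Initial: m = 10
After step 1: m = 10
After step 2: m = 10
After step 3: m = -10 ← first occurrence
After step 4: m = 10
After step 5: m = 10
After step 6: m = 10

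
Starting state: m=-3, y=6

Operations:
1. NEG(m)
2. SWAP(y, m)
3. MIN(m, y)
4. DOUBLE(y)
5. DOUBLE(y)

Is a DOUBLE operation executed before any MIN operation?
No

First DOUBLE: step 4
First MIN: step 3
Since 4 > 3, MIN comes first.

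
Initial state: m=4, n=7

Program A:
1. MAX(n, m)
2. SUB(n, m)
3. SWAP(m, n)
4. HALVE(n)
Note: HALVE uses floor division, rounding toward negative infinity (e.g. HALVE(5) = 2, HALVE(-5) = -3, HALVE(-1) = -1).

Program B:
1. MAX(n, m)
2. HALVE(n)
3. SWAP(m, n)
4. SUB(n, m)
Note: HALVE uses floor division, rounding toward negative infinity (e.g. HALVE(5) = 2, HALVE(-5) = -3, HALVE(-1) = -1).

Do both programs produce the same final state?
No

Program A final state: m=3, n=2
Program B final state: m=3, n=1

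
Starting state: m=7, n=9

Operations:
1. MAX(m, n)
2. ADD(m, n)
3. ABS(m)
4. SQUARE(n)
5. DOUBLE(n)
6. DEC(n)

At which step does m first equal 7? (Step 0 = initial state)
Step 0

Tracing m:
Initial: m = 7 ← first occurrence
After step 1: m = 9
After step 2: m = 18
After step 3: m = 18
After step 4: m = 18
After step 5: m = 18
After step 6: m = 18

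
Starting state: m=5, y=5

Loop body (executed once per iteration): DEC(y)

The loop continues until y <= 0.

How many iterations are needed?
5

Tracing iterations:
Initial: m=5, y=5
After iteration 1: m=5, y=4
After iteration 2: m=5, y=3
After iteration 3: m=5, y=2
After iteration 4: m=5, y=1
After iteration 5: m=5, y=0
y <= 0 now holds, so the loop exits after 5 iterations.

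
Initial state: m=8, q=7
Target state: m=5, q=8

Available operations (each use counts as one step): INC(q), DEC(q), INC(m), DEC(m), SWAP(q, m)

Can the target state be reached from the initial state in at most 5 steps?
Yes

Path (3 steps): DEC(q) → DEC(q) → SWAP(q, m)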